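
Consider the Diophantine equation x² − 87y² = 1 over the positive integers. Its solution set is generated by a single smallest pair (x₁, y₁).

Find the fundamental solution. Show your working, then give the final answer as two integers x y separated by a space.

√87 = [9; 3,18, …], period ℓ=2 (even) → k=1
a_0=9:  p_0=9·1+0=9,  q_0=9·0+1=1
a_1=3:  p_1=3·9+1=28,  q_1=3·1+0=3
fundamental: x₁=28, y₁=3  (since 784 − 87·9 = 1)

28 3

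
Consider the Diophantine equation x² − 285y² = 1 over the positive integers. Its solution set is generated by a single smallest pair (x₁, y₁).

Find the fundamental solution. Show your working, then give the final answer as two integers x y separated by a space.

2431 144

d=285: √d = [16; 1,7,2,7,1,32] (ℓ=6, even), read p_5/q_5
i=0: a=16 ⇒ p=16, q=1
…
i=4: a=7 ⇒ p=2144, q=127
i=5: a=1 ⇒ p=2431, q=144
(x₁, y₁) = (2431, 144);  2431² − 285·144² = 1 ✓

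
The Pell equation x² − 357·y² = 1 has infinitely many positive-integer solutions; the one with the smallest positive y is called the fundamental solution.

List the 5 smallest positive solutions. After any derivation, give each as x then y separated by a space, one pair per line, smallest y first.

√357 = [18; 1,8,2,8,1,36, …], period ℓ=6 (even) → k=5
step 0: (18, 1)  from 18·(1,0) + (0,1)
…
step 3: (359, 19)  from 2·(170,9) + (19,1)
step 4: (3042, 161)  from 8·(359,19) + (170,9)
step 5: (3401, 180)  from 1·(3042,161) + (359,19)
→ (3401, 180).  Check: 3401²=11566801, 357·180²=11566800, difference 1.
n=2: (3401,180)∘(3401,180) = (3401·3401+357·180·180, 3401·180+180·3401) = (23133601,1224360)
n=3: (23133601,1224360)∘(3401,180) = (3401·23133601+357·180·1224360, 3401·1224360+180·23133601) = (157354750601,8328096540)
n=4: (157354750601,8328096540)∘(3401,180) = (3401·157354750601+357·180·8328096540, 3401·8328096540+180·157354750601) = (1070326990454401,56647711440720)
n=5: (1070326990454401,56647711440720)∘(3401,180) = (3401·1070326990454401+357·180·56647711440720, 3401·56647711440720+180·1070326990454401) = (7280364031716085001,385317724891680900)

3401 180
23133601 1224360
157354750601 8328096540
1070326990454401 56647711440720
7280364031716085001 385317724891680900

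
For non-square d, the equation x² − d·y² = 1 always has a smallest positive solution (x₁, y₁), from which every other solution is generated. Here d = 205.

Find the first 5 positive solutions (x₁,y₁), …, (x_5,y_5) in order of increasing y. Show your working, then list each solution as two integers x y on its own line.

39689 2772
3150433441 220035816
250075105640009 17466002999676
19850461732342200961 1386416385888245712
1575689951139784122242249 110050959861571165127460

d=205: √d = [14; 3,6,1,4,1,6,3,28] (ℓ=8, even), read p_7/q_7
k=0  a_k=14  p_k/q_k = 14/1
k=1  a_k=3  p_k/q_k = 43/3
k=2  a_k=6  p_k/q_k = 272/19
k=3  a_k=1  p_k/q_k = 315/22
…
k=5  a_k=1  p_k/q_k = 1847/129
k=6  a_k=6  p_k/q_k = 12614/881
k=7  a_k=3  p_k/q_k = 39689/2772
fundamental: x₁=39689, y₁=2772  (since 1575216721 − 205·7683984 = 1)
(39689+2772√205)^2 = 3150433441 + 220035816√205
(39689+2772√205)^3 = 250075105640009 + 17466002999676√205
(39689+2772√205)^4 = 19850461732342200961 + 1386416385888245712√205
(39689+2772√205)^5 = 1575689951139784122242249 + 110050959861571165127460√205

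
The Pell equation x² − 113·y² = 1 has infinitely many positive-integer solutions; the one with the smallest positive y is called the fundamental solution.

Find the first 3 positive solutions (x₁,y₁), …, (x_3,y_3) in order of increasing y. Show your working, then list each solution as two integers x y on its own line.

[10; 1,1,1,2,2,1,1,1,20] for √113; ℓ=9 ⇒ convergent index 17
step 0: (10, 1)  from 10·(1,0) + (0,1)
…
step 3: (32, 3)  from 1·(21,2) + (11,1)
…
step 6: (287, 27)  from 1·(202,19) + (85,8)
step 7: (489, 46)  from 1·(287,27) + (202,19)
step 8: (776, 73)  from 1·(489,46) + (287,27)
step 9: (16009, 1506)  from 20·(776,73) + (489,46)
step 10: (16785, 1579)  from 1·(16009,1506) + (776,73)
step 11: (32794, 3085)  from 1·(16785,1579) + (16009,1506)
…
step 13: (131952, 12413)  from 2·(49579,4664) + (32794,3085)
…
step 15: (445435, 41903)  from 1·(313483,29490) + (131952,12413)
step 16: (758918, 71393)  from 1·(445435,41903) + (313483,29490)
step 17: (1204353, 113296)  from 1·(758918,71393) + (445435,41903)
→ (1204353, 113296).  Check: 1204353²=1450466148609, 113·113296²=1450466148608, difference 1.
(1204353+113296√113)^2 = 2900932297217 + 272896754976√113
(1204353+113296√113)^3 = 6987493029899166849 + 657328051091107760√113

1204353 113296
2900932297217 272896754976
6987493029899166849 657328051091107760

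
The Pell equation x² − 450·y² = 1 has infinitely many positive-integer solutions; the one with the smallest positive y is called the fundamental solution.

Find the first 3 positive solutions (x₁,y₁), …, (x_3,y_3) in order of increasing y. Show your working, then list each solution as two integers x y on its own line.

19601 924
768398401 36222648
30122754096401 1420000245972

√450 = [21; 4,1,2,4,2,1,4,42, …], period ℓ=8 (even) → k=7
step 0: (21, 1)  from 21·(1,0) + (0,1)
…
step 3: (297, 14)  from 2·(106,5) + (85,4)
step 4: (1294, 61)  from 4·(297,14) + (106,5)
…
step 6: (4179, 197)  from 1·(2885,136) + (1294,61)
step 7: (19601, 924)  from 4·(4179,197) + (2885,136)
fundamental: x₁=19601, y₁=924  (since 384199201 − 450·853776 = 1)
(19601+924√450)^2 = 768398401 + 36222648√450
(19601+924√450)^3 = 30122754096401 + 1420000245972√450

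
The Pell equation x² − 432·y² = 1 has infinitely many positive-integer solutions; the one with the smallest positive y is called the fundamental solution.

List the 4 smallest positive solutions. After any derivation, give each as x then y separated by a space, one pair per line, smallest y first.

1351 65
3650401 175630
9863382151 474552195
26650854921601 1282239855260

d=432: √d = [20; 1,3,1,1,1,3,1,40] (ℓ=8, even), read p_7/q_7
k=0  a_k=20  p_k/q_k = 20/1
…
k=4  a_k=1  p_k/q_k = 187/9
…
k=6  a_k=3  p_k/q_k = 1060/51
k=7  a_k=1  p_k/q_k = 1351/65
(x₁, y₁) = (1351, 65);  1351² − 432·65² = 1 ✓
k=2:  x_2 = 1351·1351+432·65·65 = 3650401,  y_2 = 1351·65+65·1351 = 175630
k=3:  x_3 = 1351·3650401+432·65·175630 = 9863382151,  y_3 = 1351·175630+65·3650401 = 474552195
k=4:  x_4 = 1351·9863382151+432·65·474552195 = 26650854921601,  y_4 = 1351·474552195+65·9863382151 = 1282239855260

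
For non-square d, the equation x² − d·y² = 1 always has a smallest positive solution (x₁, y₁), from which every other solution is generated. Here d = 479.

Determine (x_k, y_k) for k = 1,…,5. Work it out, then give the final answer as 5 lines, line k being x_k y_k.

2989440 136591
17873503027199 816661198080
106863529779256567680 4882719303976413809
638924220926583633867571201 29193192792157684333155840
3820051246013425493328364845667200 174542596521170852986514812245391

√479 = [21; 1,7,1,3,2,21,2,3,1,7,1,42, …], period ℓ=12 (even) → k=11
a_0=21:  p_0=21·1+0=21,  q_0=21·0+1=1
a_1=1:  p_1=1·21+1=22,  q_1=1·1+0=1
a_2=7:  p_2=7·22+21=175,  q_2=7·1+1=8
a_3=1:  p_3=1·175+22=197,  q_3=1·8+1=9
a_4=3:  p_4=3·197+175=766,  q_4=3·9+8=35
…
a_7=2:  p_7=2·37075+1729=75879,  q_7=2·1694+79=3467
a_8=3:  p_8=3·75879+37075=264712,  q_8=3·3467+1694=12095
a_9=1:  p_9=1·264712+75879=340591,  q_9=1·12095+3467=15562
a_10=7:  p_10=7·340591+264712=2648849,  q_10=7·15562+12095=121029
a_11=1:  p_11=1·2648849+340591=2989440,  q_11=1·121029+15562=136591
(x₁, y₁) = (2989440, 136591);  2989440² − 479·136591² = 1 ✓
(x_2, y_2) = (2989440·2989440 + 479·136591·136591, 2989440·136591 + 136591·2989440) = (17873503027199, 816661198080)
(x_3, y_3) = (2989440·17873503027199 + 479·136591·816661198080, 2989440·816661198080 + 136591·17873503027199) = (106863529779256567680, 4882719303976413809)
(x_4, y_4) = (2989440·106863529779256567680 + 479·136591·4882719303976413809, 2989440·4882719303976413809 + 136591·106863529779256567680) = (638924220926583633867571201, 29193192792157684333155840)
(x_5, y_5) = (2989440·638924220926583633867571201 + 479·136591·29193192792157684333155840, 2989440·29193192792157684333155840 + 136591·638924220926583633867571201) = (3820051246013425493328364845667200, 174542596521170852986514812245391)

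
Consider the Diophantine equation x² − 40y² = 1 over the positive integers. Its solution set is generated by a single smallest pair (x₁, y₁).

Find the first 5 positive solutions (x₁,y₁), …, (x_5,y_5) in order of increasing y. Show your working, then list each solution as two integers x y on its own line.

[6; 3,12] for √40; ℓ=2 ⇒ convergent index 1
i=0: a=6 ⇒ p=6, q=1
i=1: a=3 ⇒ p=19, q=3
(x₁, y₁) = (19, 3);  19² − 40·3² = 1 ✓
n=2: (19,3)∘(19,3) = (19·19+40·3·3, 19·3+3·19) = (721,114)
n=3: (721,114)∘(19,3) = (19·721+40·3·114, 19·114+3·721) = (27379,4329)
n=4: (27379,4329)∘(19,3) = (19·27379+40·3·4329, 19·4329+3·27379) = (1039681,164388)
n=5: (1039681,164388)∘(19,3) = (19·1039681+40·3·164388, 19·164388+3·1039681) = (39480499,6242415)

19 3
721 114
27379 4329
1039681 164388
39480499 6242415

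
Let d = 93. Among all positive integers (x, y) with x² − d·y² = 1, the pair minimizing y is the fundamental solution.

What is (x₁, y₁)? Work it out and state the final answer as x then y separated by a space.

d=93: √d = [9; 1,1,1,4,6,4,1,1,1,18] (ℓ=10, even), read p_9/q_9
k=0  a_k=9  p_k/q_k = 9/1
…
k=3  a_k=1  p_k/q_k = 29/3
…
k=5  a_k=6  p_k/q_k = 839/87
k=6  a_k=4  p_k/q_k = 3491/362
…
k=8  a_k=1  p_k/q_k = 7821/811
k=9  a_k=1  p_k/q_k = 12151/1260
(x₁, y₁) = (12151, 1260);  12151² − 93·1260² = 1 ✓

12151 1260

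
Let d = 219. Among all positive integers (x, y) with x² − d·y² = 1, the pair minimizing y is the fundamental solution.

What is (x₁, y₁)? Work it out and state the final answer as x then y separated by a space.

[14; 1,3,1,28] for √219; ℓ=4 ⇒ convergent index 3
i=0: a=14 ⇒ p=14, q=1
…
i=2: a=3 ⇒ p=59, q=4
i=3: a=1 ⇒ p=74, q=5
→ (74, 5).  Check: 74²=5476, 219·5²=5475, difference 1.

74 5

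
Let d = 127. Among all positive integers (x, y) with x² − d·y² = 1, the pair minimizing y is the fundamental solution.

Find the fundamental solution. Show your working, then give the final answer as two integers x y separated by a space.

4730624 419775

√127 = [11; 3,1,2,2,7,11,7,2,2,1,3,22, …], period ℓ=12 (even) → k=11
step 0: (11, 1)  from 11·(1,0) + (0,1)
step 1: (34, 3)  from 3·(11,1) + (1,0)
step 2: (45, 4)  from 1·(34,3) + (11,1)
step 3: (124, 11)  from 2·(45,4) + (34,3)
step 4: (293, 26)  from 2·(124,11) + (45,4)
step 5: (2175, 193)  from 7·(293,26) + (124,11)
step 6: (24218, 2149)  from 11·(2175,193) + (293,26)
step 7: (171701, 15236)  from 7·(24218,2149) + (2175,193)
step 8: (367620, 32621)  from 2·(171701,15236) + (24218,2149)
step 9: (906941, 80478)  from 2·(367620,32621) + (171701,15236)
step 10: (1274561, 113099)  from 1·(906941,80478) + (367620,32621)
step 11: (4730624, 419775)  from 3·(1274561,113099) + (906941,80478)
→ (4730624, 419775).  Check: 4730624²=22378803429376, 127·419775²=22378803429375, difference 1.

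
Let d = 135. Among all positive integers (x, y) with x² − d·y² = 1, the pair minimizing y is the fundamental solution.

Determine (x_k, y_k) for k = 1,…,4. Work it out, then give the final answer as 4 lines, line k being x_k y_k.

244 21
119071 10248
58106404 5001003
28355806081 2440479216

√135 → a₀=11, period (1,1,1,1,1,1,1,22); ℓ=8 even so k=7
a_0=11:  p_0=11·1+0=11,  q_0=11·0+1=1
…
a_3=1:  p_3=1·23+12=35,  q_3=1·2+1=3
a_4=1:  p_4=1·35+23=58,  q_4=1·3+2=5
…
a_6=1:  p_6=1·93+58=151,  q_6=1·8+5=13
a_7=1:  p_7=1·151+93=244,  q_7=1·13+8=21
→ (244, 21).  Check: 244²=59536, 135·21²=59535, difference 1.
(244+21√135)^2 = 119071 + 10248√135
(244+21√135)^3 = 58106404 + 5001003√135
(244+21√135)^4 = 28355806081 + 2440479216√135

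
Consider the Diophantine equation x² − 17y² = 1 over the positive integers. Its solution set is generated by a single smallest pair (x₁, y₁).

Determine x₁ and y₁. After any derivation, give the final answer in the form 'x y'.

33 8

√17 = [4; 8, …], period ℓ=1 (odd) → k=1
k=0  a_k=4  p_k/q_k = 4/1
k=1  a_k=8  p_k/q_k = 33/8
→ (33, 8).  Check: 33²=1089, 17·8²=1088, difference 1.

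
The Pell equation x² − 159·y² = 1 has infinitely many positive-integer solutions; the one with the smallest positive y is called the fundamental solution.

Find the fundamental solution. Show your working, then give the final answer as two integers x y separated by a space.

√159 → a₀=12, period (1,1,1,1,3,1,1,1,1,24); ℓ=10 even so k=9
k=0  a_k=12  p_k/q_k = 12/1
k=1  a_k=1  p_k/q_k = 13/1
k=2  a_k=1  p_k/q_k = 25/2
k=3  a_k=1  p_k/q_k = 38/3
k=4  a_k=1  p_k/q_k = 63/5
…
k=6  a_k=1  p_k/q_k = 290/23
k=7  a_k=1  p_k/q_k = 517/41
k=8  a_k=1  p_k/q_k = 807/64
k=9  a_k=1  p_k/q_k = 1324/105
→ (1324, 105).  Check: 1324²=1752976, 159·105²=1752975, difference 1.

1324 105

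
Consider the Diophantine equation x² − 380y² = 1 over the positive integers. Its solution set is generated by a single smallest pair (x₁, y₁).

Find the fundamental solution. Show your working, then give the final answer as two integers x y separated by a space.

d=380: √d = [19; 2,38] (ℓ=2, even), read p_1/q_1
a_0=19:  p_0=19·1+0=19,  q_0=19·0+1=1
a_1=2:  p_1=2·19+1=39,  q_1=2·1+0=2
(x₁, y₁) = (39, 2);  39² − 380·2² = 1 ✓

39 2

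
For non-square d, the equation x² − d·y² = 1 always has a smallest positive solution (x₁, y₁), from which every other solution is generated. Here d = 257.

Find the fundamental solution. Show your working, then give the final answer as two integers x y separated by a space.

513 32

√257 = [16; 32, …], period ℓ=1 (odd) → k=1
step 0: (16, 1)  from 16·(1,0) + (0,1)
step 1: (513, 32)  from 32·(16,1) + (1,0)
(x₁, y₁) = (513, 32);  513² − 257·32² = 1 ✓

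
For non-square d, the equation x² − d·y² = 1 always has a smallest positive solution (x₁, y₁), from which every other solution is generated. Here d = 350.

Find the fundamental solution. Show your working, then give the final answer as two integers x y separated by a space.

d=350: √d = [18; 1,2,2,2,1,36] (ℓ=6, even), read p_5/q_5
a_0=18:  p_0=18·1+0=18,  q_0=18·0+1=1
…
a_2=2:  p_2=2·19+18=56,  q_2=2·1+1=3
…
a_4=2:  p_4=2·131+56=318,  q_4=2·7+3=17
a_5=1:  p_5=1·318+131=449,  q_5=1·17+7=24
→ (449, 24).  Check: 449²=201601, 350·24²=201600, difference 1.

449 24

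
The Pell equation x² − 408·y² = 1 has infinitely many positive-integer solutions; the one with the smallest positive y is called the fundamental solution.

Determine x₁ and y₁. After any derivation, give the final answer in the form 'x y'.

√408 = [20; 5,40, …], period ℓ=2 (even) → k=1
a_0=20:  p_0=20·1+0=20,  q_0=20·0+1=1
a_1=5:  p_1=5·20+1=101,  q_1=5·1+0=5
(x₁, y₁) = (101, 5);  101² − 408·5² = 1 ✓

101 5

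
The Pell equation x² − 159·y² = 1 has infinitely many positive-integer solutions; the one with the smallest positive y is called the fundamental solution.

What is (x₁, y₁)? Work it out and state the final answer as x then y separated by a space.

1324 105

[12; 1,1,1,1,3,1,1,1,1,24] for √159; ℓ=10 ⇒ convergent index 9
step 0: (12, 1)  from 12·(1,0) + (0,1)
step 1: (13, 1)  from 1·(12,1) + (1,0)
step 2: (25, 2)  from 1·(13,1) + (12,1)
step 3: (38, 3)  from 1·(25,2) + (13,1)
…
step 5: (227, 18)  from 3·(63,5) + (38,3)
step 6: (290, 23)  from 1·(227,18) + (63,5)
step 7: (517, 41)  from 1·(290,23) + (227,18)
step 8: (807, 64)  from 1·(517,41) + (290,23)
step 9: (1324, 105)  from 1·(807,64) + (517,41)
→ (1324, 105).  Check: 1324²=1752976, 159·105²=1752975, difference 1.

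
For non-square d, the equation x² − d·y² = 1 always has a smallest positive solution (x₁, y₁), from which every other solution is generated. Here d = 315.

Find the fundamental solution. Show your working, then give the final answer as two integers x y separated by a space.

71 4

√315 = [17; 1,2,1,34, …], period ℓ=4 (even) → k=3
step 0: (17, 1)  from 17·(1,0) + (0,1)
step 1: (18, 1)  from 1·(17,1) + (1,0)
step 2: (53, 3)  from 2·(18,1) + (17,1)
step 3: (71, 4)  from 1·(53,3) + (18,1)
→ (71, 4).  Check: 71²=5041, 315·4²=5040, difference 1.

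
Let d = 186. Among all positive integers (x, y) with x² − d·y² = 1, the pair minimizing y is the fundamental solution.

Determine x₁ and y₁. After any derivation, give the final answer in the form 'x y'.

√186 = [13; 1,1,1,3,4,3,1,1,1,26, …], period ℓ=10 (even) → k=9
i=0: a=13 ⇒ p=13, q=1
i=1: a=1 ⇒ p=14, q=1
…
i=4: a=3 ⇒ p=150, q=11
i=5: a=4 ⇒ p=641, q=47
i=6: a=3 ⇒ p=2073, q=152
i=7: a=1 ⇒ p=2714, q=199
i=8: a=1 ⇒ p=4787, q=351
i=9: a=1 ⇒ p=7501, q=550
(x₁, y₁) = (7501, 550);  7501² − 186·550² = 1 ✓

7501 550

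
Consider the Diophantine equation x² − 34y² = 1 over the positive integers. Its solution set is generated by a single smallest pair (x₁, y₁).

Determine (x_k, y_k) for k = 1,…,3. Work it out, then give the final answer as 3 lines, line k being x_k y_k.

35 6
2449 420
171395 29394

[5; 1,4,1,10] for √34; ℓ=4 ⇒ convergent index 3
k=0  a_k=5  p_k/q_k = 5/1
k=1  a_k=1  p_k/q_k = 6/1
k=2  a_k=4  p_k/q_k = 29/5
k=3  a_k=1  p_k/q_k = 35/6
fundamental: x₁=35, y₁=6  (since 1225 − 34·36 = 1)
k=2:  x_2 = 35·35+34·6·6 = 2449,  y_2 = 35·6+6·35 = 420
k=3:  x_3 = 35·2449+34·6·420 = 171395,  y_3 = 35·420+6·2449 = 29394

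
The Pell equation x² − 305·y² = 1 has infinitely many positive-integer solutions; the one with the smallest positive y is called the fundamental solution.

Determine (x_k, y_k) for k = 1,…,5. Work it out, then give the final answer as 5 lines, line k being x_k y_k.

489 28
478241 27384
467719209 26781524
457428908161 26192303088
447365004462249 25616045638540

d=305: √d = [17; 2,6,2,34] (ℓ=4, even), read p_3/q_3
k=0  a_k=17  p_k/q_k = 17/1
…
k=2  a_k=6  p_k/q_k = 227/13
k=3  a_k=2  p_k/q_k = 489/28
fundamental: x₁=489, y₁=28  (since 239121 − 305·784 = 1)
(x_2, y_2) = (489·489 + 305·28·28, 489·28 + 28·489) = (478241, 27384)
(x_3, y_3) = (489·478241 + 305·28·27384, 489·27384 + 28·478241) = (467719209, 26781524)
(x_4, y_4) = (489·467719209 + 305·28·26781524, 489·26781524 + 28·467719209) = (457428908161, 26192303088)
(x_5, y_5) = (489·457428908161 + 305·28·26192303088, 489·26192303088 + 28·457428908161) = (447365004462249, 25616045638540)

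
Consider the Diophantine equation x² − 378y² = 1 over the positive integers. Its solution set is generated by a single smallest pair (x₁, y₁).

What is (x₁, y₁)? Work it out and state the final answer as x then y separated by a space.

8749 450

√378 → a₀=19, period (2,3,1,4,1,3,2,38); ℓ=8 even so k=7
k=0  a_k=19  p_k/q_k = 19/1
k=1  a_k=2  p_k/q_k = 39/2
…
k=3  a_k=1  p_k/q_k = 175/9
k=4  a_k=4  p_k/q_k = 836/43
…
k=6  a_k=3  p_k/q_k = 3869/199
k=7  a_k=2  p_k/q_k = 8749/450
(x₁, y₁) = (8749, 450);  8749² − 378·450² = 1 ✓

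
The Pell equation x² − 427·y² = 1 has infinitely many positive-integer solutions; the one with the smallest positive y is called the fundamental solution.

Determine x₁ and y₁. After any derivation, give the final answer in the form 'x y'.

62 3

d=427: √d = [20; 1,1,1,40] (ℓ=4, even), read p_3/q_3
step 0: (20, 1)  from 20·(1,0) + (0,1)
step 1: (21, 1)  from 1·(20,1) + (1,0)
step 2: (41, 2)  from 1·(21,1) + (20,1)
step 3: (62, 3)  from 1·(41,2) + (21,1)
(x₁, y₁) = (62, 3);  62² − 427·3² = 1 ✓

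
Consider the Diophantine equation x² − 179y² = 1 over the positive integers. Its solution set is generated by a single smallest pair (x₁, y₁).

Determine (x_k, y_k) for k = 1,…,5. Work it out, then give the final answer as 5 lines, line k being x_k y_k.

√179 → a₀=13, period (2,1,1,1,3,…,1,2,26); ℓ=14 even so k=13
k=0  a_k=13  p_k/q_k = 13/1
…
k=6  a_k=5  p_k/q_k = 2047/153
…
k=12  a_k=1  p_k/q_k = 1588459/118727
k=13  a_k=2  p_k/q_k = 4190210/313191
→ (4190210, 313191).  Check: 4190210²=17557859844100, 179·313191²=17557859844099, difference 1.
(x_2, y_2) = (4190210·4190210 + 179·313191·313191, 4190210·313191 + 313191·4190210) = (35115719688199, 2624672120220)
(x_3, y_3) = (4190210·35115719688199 + 179·313191·2624672120220, 4190210·2624672120220 + 313191·35115719688199) = (294284479589372473370, 21995854729733779209)
(x_4, y_4) = (4190210·294284479589372473370 + 179·313191·21995854729733779209, 4190210·21995854729733779209 + 313191·294284479589372473370) = (2466227538440333747559727201, 184334500894152933286567560)
(x_5, y_5) = (4190210·2466227538440333747559727201 + 179·313191·184334500894152933286567560, 4190210·184334500894152933286567560 + 313191·2466227538440333747559727201) = (20668022587695847460244899657331050, 1544800537983355129318686777395991)

4190210 313191
35115719688199 2624672120220
294284479589372473370 21995854729733779209
2466227538440333747559727201 184334500894152933286567560
20668022587695847460244899657331050 1544800537983355129318686777395991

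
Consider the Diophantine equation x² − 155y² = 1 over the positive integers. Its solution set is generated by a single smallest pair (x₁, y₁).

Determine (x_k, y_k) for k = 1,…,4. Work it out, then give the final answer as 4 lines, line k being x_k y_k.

d=155: √d = [12; 2,4,2,24] (ℓ=4, even), read p_3/q_3
i=0: a=12 ⇒ p=12, q=1
…
i=2: a=4 ⇒ p=112, q=9
i=3: a=2 ⇒ p=249, q=20
→ (249, 20).  Check: 249²=62001, 155·20²=62000, difference 1.
(249+20√155)^2 = 124001 + 9960√155
(249+20√155)^3 = 61752249 + 4960060√155
(249+20√155)^4 = 30752496001 + 2470099920√155

249 20
124001 9960
61752249 4960060
30752496001 2470099920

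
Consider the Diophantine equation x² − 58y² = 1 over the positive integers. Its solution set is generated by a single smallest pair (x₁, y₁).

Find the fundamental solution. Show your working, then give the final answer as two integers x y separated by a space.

√58 → a₀=7, period (1,1,1,1,1,1,14); ℓ=7 odd so k=13
step 0: (7, 1)  from 7·(1,0) + (0,1)
step 1: (8, 1)  from 1·(7,1) + (1,0)
…
step 3: (23, 3)  from 1·(15,2) + (8,1)
step 4: (38, 5)  from 1·(23,3) + (15,2)
step 5: (61, 8)  from 1·(38,5) + (23,3)
step 6: (99, 13)  from 1·(61,8) + (38,5)
…
step 9: (2993, 393)  from 1·(1546,203) + (1447,190)
step 10: (4539, 596)  from 1·(2993,393) + (1546,203)
…
step 12: (12071, 1585)  from 1·(7532,989) + (4539,596)
step 13: (19603, 2574)  from 1·(12071,1585) + (7532,989)
fundamental: x₁=19603, y₁=2574  (since 384277609 − 58·6625476 = 1)

19603 2574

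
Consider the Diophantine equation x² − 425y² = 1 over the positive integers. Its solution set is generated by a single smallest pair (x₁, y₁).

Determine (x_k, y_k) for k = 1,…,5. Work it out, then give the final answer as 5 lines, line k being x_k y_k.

d=425: √d = [20; 1,1,1,1,1,1,40] (ℓ=7, odd), read p_13/q_13
k=0  a_k=20  p_k/q_k = 20/1
…
k=2  a_k=1  p_k/q_k = 41/2
…
k=5  a_k=1  p_k/q_k = 165/8
…
k=9  a_k=1  p_k/q_k = 22038/1069
…
k=12  a_k=1  p_k/q_k = 88420/4289
k=13  a_k=1  p_k/q_k = 143649/6968
→ (143649, 6968).  Check: 143649²=20635035201, 425·6968²=20635035200, difference 1.
(143649+6968√425)^2 = 41270070401 + 2001892464√425
(143649+6968√425)^3 = 11856808685922849 + 575139701115304√425
(143649+6968√425)^4 = 3406437421806992601601 + 165236485849022716128√425
(143649+6968√425)^5 = 978662658398448551768841249 + 47472111910877388597026840√425

143649 6968
41270070401 2001892464
11856808685922849 575139701115304
3406437421806992601601 165236485849022716128
978662658398448551768841249 47472111910877388597026840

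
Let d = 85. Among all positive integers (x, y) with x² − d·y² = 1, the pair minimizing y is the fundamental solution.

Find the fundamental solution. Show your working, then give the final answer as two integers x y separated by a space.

[9; 4,1,1,4,18] for √85; ℓ=5 ⇒ convergent index 9
k=0  a_k=9  p_k/q_k = 9/1
…
k=2  a_k=1  p_k/q_k = 46/5
k=3  a_k=1  p_k/q_k = 83/9
…
k=6  a_k=4  p_k/q_k = 27926/3029
k=7  a_k=1  p_k/q_k = 34813/3776
k=8  a_k=1  p_k/q_k = 62739/6805
k=9  a_k=4  p_k/q_k = 285769/30996
→ (285769, 30996).  Check: 285769²=81663921361, 85·30996²=81663921360, difference 1.

285769 30996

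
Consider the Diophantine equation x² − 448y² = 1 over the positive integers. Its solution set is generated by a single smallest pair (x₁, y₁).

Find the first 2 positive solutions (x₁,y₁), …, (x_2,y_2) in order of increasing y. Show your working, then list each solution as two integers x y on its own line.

d=448: √d = [21; 6,42] (ℓ=2, even), read p_1/q_1
a_0=21:  p_0=21·1+0=21,  q_0=21·0+1=1
a_1=6:  p_1=6·21+1=127,  q_1=6·1+0=6
fundamental: x₁=127, y₁=6  (since 16129 − 448·36 = 1)
(127+6√448)^2 = 32257 + 1524√448

127 6
32257 1524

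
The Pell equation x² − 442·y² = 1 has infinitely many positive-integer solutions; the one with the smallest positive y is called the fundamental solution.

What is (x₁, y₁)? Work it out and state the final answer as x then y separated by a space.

883 42

[21; 42] for √442; ℓ=1 ⇒ convergent index 1
i=0: a=21 ⇒ p=21, q=1
i=1: a=42 ⇒ p=883, q=42
→ (883, 42).  Check: 883²=779689, 442·42²=779688, difference 1.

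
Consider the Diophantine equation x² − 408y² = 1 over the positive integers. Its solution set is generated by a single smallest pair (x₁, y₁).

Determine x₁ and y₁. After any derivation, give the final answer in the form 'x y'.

101 5

[20; 5,40] for √408; ℓ=2 ⇒ convergent index 1
a_0=20:  p_0=20·1+0=20,  q_0=20·0+1=1
a_1=5:  p_1=5·20+1=101,  q_1=5·1+0=5
fundamental: x₁=101, y₁=5  (since 10201 − 408·25 = 1)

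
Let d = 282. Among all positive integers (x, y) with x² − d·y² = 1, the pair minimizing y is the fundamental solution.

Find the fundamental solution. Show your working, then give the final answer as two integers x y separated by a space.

[16; 1,3,1,4,1,3,1,32] for √282; ℓ=8 ⇒ convergent index 7
k=0  a_k=16  p_k/q_k = 16/1
…
k=2  a_k=3  p_k/q_k = 67/4
k=3  a_k=1  p_k/q_k = 84/5
k=4  a_k=4  p_k/q_k = 403/24
k=5  a_k=1  p_k/q_k = 487/29
k=6  a_k=3  p_k/q_k = 1864/111
k=7  a_k=1  p_k/q_k = 2351/140
(x₁, y₁) = (2351, 140);  2351² − 282·140² = 1 ✓

2351 140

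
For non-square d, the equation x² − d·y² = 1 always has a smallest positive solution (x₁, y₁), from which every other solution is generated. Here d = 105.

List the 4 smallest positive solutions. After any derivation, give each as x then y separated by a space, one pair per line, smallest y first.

41 4
3361 328
275561 26892
22592641 2204816

√105 → a₀=10, period (4,20); ℓ=2 even so k=1
i=0: a=10 ⇒ p=10, q=1
i=1: a=4 ⇒ p=41, q=4
→ (41, 4).  Check: 41²=1681, 105·4²=1680, difference 1.
(x_2, y_2) = (41·41 + 105·4·4, 41·4 + 4·41) = (3361, 328)
(x_3, y_3) = (41·3361 + 105·4·328, 41·328 + 4·3361) = (275561, 26892)
(x_4, y_4) = (41·275561 + 105·4·26892, 41·26892 + 4·275561) = (22592641, 2204816)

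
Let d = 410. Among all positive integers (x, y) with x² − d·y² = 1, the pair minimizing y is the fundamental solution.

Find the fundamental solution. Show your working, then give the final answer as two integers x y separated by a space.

81 4

√410 → a₀=20, period (4,40); ℓ=2 even so k=1
k=0  a_k=20  p_k/q_k = 20/1
k=1  a_k=4  p_k/q_k = 81/4
→ (81, 4).  Check: 81²=6561, 410·4²=6560, difference 1.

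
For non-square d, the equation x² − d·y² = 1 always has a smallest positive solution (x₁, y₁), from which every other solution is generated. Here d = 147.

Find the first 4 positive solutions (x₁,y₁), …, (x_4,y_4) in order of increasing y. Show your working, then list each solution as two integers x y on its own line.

97 8
18817 1552
3650401 301080
708158977 58407968

[12; 8,24] for √147; ℓ=2 ⇒ convergent index 1
step 0: (12, 1)  from 12·(1,0) + (0,1)
step 1: (97, 8)  from 8·(12,1) + (1,0)
(x₁, y₁) = (97, 8);  97² − 147·8² = 1 ✓
n=2: (97,8)∘(97,8) = (97·97+147·8·8, 97·8+8·97) = (18817,1552)
n=3: (18817,1552)∘(97,8) = (97·18817+147·8·1552, 97·1552+8·18817) = (3650401,301080)
n=4: (3650401,301080)∘(97,8) = (97·3650401+147·8·301080, 97·301080+8·3650401) = (708158977,58407968)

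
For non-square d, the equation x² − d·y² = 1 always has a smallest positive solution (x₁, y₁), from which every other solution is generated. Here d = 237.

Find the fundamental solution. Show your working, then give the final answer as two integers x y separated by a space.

228151 14820

[15; 2,1,1,7,10,7,1,1,2,30] for √237; ℓ=10 ⇒ convergent index 9
a_0=15:  p_0=15·1+0=15,  q_0=15·0+1=1
a_1=2:  p_1=2·15+1=31,  q_1=2·1+0=2
a_2=1:  p_2=1·31+15=46,  q_2=1·2+1=3
a_3=1:  p_3=1·46+31=77,  q_3=1·3+2=5
…
a_7=1:  p_7=1·42074+5927=48001,  q_7=1·2733+385=3118
a_8=1:  p_8=1·48001+42074=90075,  q_8=1·3118+2733=5851
a_9=2:  p_9=2·90075+48001=228151,  q_9=2·5851+3118=14820
fundamental: x₁=228151, y₁=14820  (since 52052878801 − 237·219632400 = 1)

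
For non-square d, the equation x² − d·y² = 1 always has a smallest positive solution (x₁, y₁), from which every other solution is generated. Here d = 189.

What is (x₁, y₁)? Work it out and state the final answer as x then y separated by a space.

55 4

√189 → a₀=13, period (1,2,1,26); ℓ=4 even so k=3
a_0=13:  p_0=13·1+0=13,  q_0=13·0+1=1
…
a_2=2:  p_2=2·14+13=41,  q_2=2·1+1=3
a_3=1:  p_3=1·41+14=55,  q_3=1·3+1=4
(x₁, y₁) = (55, 4);  55² − 189·4² = 1 ✓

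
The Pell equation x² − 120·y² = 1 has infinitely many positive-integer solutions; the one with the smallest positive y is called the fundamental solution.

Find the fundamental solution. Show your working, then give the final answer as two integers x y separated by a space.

11 1

√120 = [10; 1,20, …], period ℓ=2 (even) → k=1
k=0  a_k=10  p_k/q_k = 10/1
k=1  a_k=1  p_k/q_k = 11/1
(x₁, y₁) = (11, 1);  11² − 120·1² = 1 ✓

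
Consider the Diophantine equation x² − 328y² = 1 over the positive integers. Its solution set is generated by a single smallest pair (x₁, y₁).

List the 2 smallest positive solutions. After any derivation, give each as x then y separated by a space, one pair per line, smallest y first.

[18; 9,36] for √328; ℓ=2 ⇒ convergent index 1
i=0: a=18 ⇒ p=18, q=1
i=1: a=9 ⇒ p=163, q=9
fundamental: x₁=163, y₁=9  (since 26569 − 328·81 = 1)
(x_2, y_2) = (163·163 + 328·9·9, 163·9 + 9·163) = (53137, 2934)

163 9
53137 2934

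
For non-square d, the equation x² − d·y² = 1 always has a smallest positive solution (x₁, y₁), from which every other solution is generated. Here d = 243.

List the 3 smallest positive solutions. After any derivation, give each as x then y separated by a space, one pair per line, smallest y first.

√243 → a₀=15, period (1,1,2,3,15,3,2,1,1,30); ℓ=10 even so k=9
step 0: (15, 1)  from 15·(1,0) + (0,1)
step 1: (16, 1)  from 1·(15,1) + (1,0)
step 2: (31, 2)  from 1·(16,1) + (15,1)
…
step 4: (265, 17)  from 3·(78,5) + (31,2)
step 5: (4053, 260)  from 15·(265,17) + (78,5)
step 6: (12424, 797)  from 3·(4053,260) + (265,17)
step 7: (28901, 1854)  from 2·(12424,797) + (4053,260)
step 8: (41325, 2651)  from 1·(28901,1854) + (12424,797)
step 9: (70226, 4505)  from 1·(41325,2651) + (28901,1854)
fundamental: x₁=70226, y₁=4505  (since 4931691076 − 243·20295025 = 1)
(70226+4505√243)^2 = 9863382151 + 632736260√243
(70226+4505√243)^3 = 1385331749802026 + 88869073185015√243

70226 4505
9863382151 632736260
1385331749802026 88869073185015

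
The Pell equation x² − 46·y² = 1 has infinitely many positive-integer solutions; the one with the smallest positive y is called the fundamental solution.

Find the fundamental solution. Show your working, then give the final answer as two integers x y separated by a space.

d=46: √d = [6; 1,3,1,1,2,6,2,1,1,3,1,12] (ℓ=12, even), read p_11/q_11
step 0: (6, 1)  from 6·(1,0) + (0,1)
…
step 2: (27, 4)  from 3·(7,1) + (6,1)
…
step 4: (61, 9)  from 1·(34,5) + (27,4)
step 5: (156, 23)  from 2·(61,9) + (34,5)
step 6: (997, 147)  from 6·(156,23) + (61,9)
…
step 10: (19038, 2807)  from 3·(5297,781) + (3147,464)
step 11: (24335, 3588)  from 1·(19038,2807) + (5297,781)
fundamental: x₁=24335, y₁=3588  (since 592192225 − 46·12873744 = 1)

24335 3588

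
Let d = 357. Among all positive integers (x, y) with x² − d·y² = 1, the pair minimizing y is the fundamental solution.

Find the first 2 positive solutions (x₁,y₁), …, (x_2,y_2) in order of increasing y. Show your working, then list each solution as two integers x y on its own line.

3401 180
23133601 1224360

√357 → a₀=18, period (1,8,2,8,1,36); ℓ=6 even so k=5
a_0=18:  p_0=18·1+0=18,  q_0=18·0+1=1
a_1=1:  p_1=1·18+1=19,  q_1=1·1+0=1
a_2=8:  p_2=8·19+18=170,  q_2=8·1+1=9
a_3=2:  p_3=2·170+19=359,  q_3=2·9+1=19
a_4=8:  p_4=8·359+170=3042,  q_4=8·19+9=161
a_5=1:  p_5=1·3042+359=3401,  q_5=1·161+19=180
fundamental: x₁=3401, y₁=180  (since 11566801 − 357·32400 = 1)
(x_2, y_2) = (3401·3401 + 357·180·180, 3401·180 + 180·3401) = (23133601, 1224360)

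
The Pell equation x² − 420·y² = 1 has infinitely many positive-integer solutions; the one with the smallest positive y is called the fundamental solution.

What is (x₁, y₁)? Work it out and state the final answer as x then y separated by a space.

41 2

[20; 2,40] for √420; ℓ=2 ⇒ convergent index 1
i=0: a=20 ⇒ p=20, q=1
i=1: a=2 ⇒ p=41, q=2
→ (41, 2).  Check: 41²=1681, 420·2²=1680, difference 1.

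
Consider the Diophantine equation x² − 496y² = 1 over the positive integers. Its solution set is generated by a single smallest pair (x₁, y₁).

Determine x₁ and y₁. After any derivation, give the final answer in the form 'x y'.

d=496: √d = [22; 3,1,2,4,1,…,1,3,44] (ℓ=16, even), read p_15/q_15
step 0: (22, 1)  from 22·(1,0) + (0,1)
…
step 3: (245, 11)  from 2·(89,4) + (67,3)
…
step 8: (14543, 653)  from 2·(6080,273) + (2383,107)
step 9: (35166, 1579)  from 2·(14543,653) + (6080,273)
step 10: (49709, 2232)  from 1·(35166,1579) + (14543,653)
step 11: (84875, 3811)  from 1·(49709,2232) + (35166,1579)
step 12: (389209, 17476)  from 4·(84875,3811) + (49709,2232)
step 13: (863293, 38763)  from 2·(389209,17476) + (84875,3811)
step 14: (1252502, 56239)  from 1·(863293,38763) + (389209,17476)
step 15: (4620799, 207480)  from 3·(1252502,56239) + (863293,38763)
(x₁, y₁) = (4620799, 207480);  4620799² − 496·207480² = 1 ✓

4620799 207480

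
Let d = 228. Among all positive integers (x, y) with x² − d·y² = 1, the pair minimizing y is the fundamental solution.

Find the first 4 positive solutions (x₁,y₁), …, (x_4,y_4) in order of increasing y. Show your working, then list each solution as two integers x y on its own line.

151 10
45601 3020
13771351 912030
4158902401 275430040

[15; 10,30] for √228; ℓ=2 ⇒ convergent index 1
a_0=15:  p_0=15·1+0=15,  q_0=15·0+1=1
a_1=10:  p_1=10·15+1=151,  q_1=10·1+0=10
→ (151, 10).  Check: 151²=22801, 228·10²=22800, difference 1.
k=2:  x_2 = 151·151+228·10·10 = 45601,  y_2 = 151·10+10·151 = 3020
k=3:  x_3 = 151·45601+228·10·3020 = 13771351,  y_3 = 151·3020+10·45601 = 912030
k=4:  x_4 = 151·13771351+228·10·912030 = 4158902401,  y_4 = 151·912030+10·13771351 = 275430040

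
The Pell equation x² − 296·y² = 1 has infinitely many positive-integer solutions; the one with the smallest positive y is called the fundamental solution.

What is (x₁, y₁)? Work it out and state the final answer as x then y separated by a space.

√296 = [17; 4,1,7,1,4,34, …], period ℓ=6 (even) → k=5
i=0: a=17 ⇒ p=17, q=1
…
i=4: a=1 ⇒ p=757, q=44
i=5: a=4 ⇒ p=3699, q=215
(x₁, y₁) = (3699, 215);  3699² − 296·215² = 1 ✓

3699 215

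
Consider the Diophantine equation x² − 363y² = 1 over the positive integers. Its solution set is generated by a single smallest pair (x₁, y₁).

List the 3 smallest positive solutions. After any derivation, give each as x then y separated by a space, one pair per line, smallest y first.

362 19
262087 13756
189750626 9959325

√363 → a₀=19, period (19,38); ℓ=2 even so k=1
k=0  a_k=19  p_k/q_k = 19/1
k=1  a_k=19  p_k/q_k = 362/19
(x₁, y₁) = (362, 19);  362² − 363·19² = 1 ✓
(362+19√363)^2 = 262087 + 13756√363
(362+19√363)^3 = 189750626 + 9959325√363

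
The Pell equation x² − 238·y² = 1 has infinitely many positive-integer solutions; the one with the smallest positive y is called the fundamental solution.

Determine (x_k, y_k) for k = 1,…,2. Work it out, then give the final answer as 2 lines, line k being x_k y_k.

√238 = [15; 2,2,1,14,1,2,2,30, …], period ℓ=8 (even) → k=7
i=0: a=15 ⇒ p=15, q=1
i=1: a=2 ⇒ p=31, q=2
i=2: a=2 ⇒ p=77, q=5
i=3: a=1 ⇒ p=108, q=7
i=4: a=14 ⇒ p=1589, q=103
i=5: a=1 ⇒ p=1697, q=110
i=6: a=2 ⇒ p=4983, q=323
i=7: a=2 ⇒ p=11663, q=756
fundamental: x₁=11663, y₁=756  (since 136025569 − 238·571536 = 1)
(x_2, y_2) = (11663·11663 + 238·756·756, 11663·756 + 756·11663) = (272051137, 17634456)

11663 756
272051137 17634456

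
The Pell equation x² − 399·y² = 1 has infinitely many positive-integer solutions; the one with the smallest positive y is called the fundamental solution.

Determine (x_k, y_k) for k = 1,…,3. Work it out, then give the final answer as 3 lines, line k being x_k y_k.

√399 = [19; 1,38, …], period ℓ=2 (even) → k=1
i=0: a=19 ⇒ p=19, q=1
i=1: a=1 ⇒ p=20, q=1
→ (20, 1).  Check: 20²=400, 399·1²=399, difference 1.
(20+1√399)^2 = 799 + 40√399
(20+1√399)^3 = 31940 + 1599√399

20 1
799 40
31940 1599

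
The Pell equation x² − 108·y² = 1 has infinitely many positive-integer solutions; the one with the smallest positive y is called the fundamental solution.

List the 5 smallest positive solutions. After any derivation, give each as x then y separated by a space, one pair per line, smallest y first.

1351 130
3650401 351260
9863382151 949104390
26650854921601 2564479710520
72010600134783751 6929223228720650

d=108: √d = [10; 2,1,1,4,1,1,2,20] (ℓ=8, even), read p_7/q_7
k=0  a_k=10  p_k/q_k = 10/1
k=1  a_k=2  p_k/q_k = 21/2
k=2  a_k=1  p_k/q_k = 31/3
k=3  a_k=1  p_k/q_k = 52/5
…
k=5  a_k=1  p_k/q_k = 291/28
k=6  a_k=1  p_k/q_k = 530/51
k=7  a_k=2  p_k/q_k = 1351/130
→ (1351, 130).  Check: 1351²=1825201, 108·130²=1825200, difference 1.
k=2:  x_2 = 1351·1351+108·130·130 = 3650401,  y_2 = 1351·130+130·1351 = 351260
k=3:  x_3 = 1351·3650401+108·130·351260 = 9863382151,  y_3 = 1351·351260+130·3650401 = 949104390
k=4:  x_4 = 1351·9863382151+108·130·949104390 = 26650854921601,  y_4 = 1351·949104390+130·9863382151 = 2564479710520
k=5:  x_5 = 1351·26650854921601+108·130·2564479710520 = 72010600134783751,  y_5 = 1351·2564479710520+130·26650854921601 = 6929223228720650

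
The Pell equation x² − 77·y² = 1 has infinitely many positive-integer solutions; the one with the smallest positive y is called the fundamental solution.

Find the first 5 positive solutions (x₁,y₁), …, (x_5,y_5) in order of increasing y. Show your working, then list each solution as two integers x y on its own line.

√77 = [8; 1,3,2,3,1,16, …], period ℓ=6 (even) → k=5
k=0  a_k=8  p_k/q_k = 8/1
…
k=3  a_k=2  p_k/q_k = 79/9
k=4  a_k=3  p_k/q_k = 272/31
k=5  a_k=1  p_k/q_k = 351/40
→ (351, 40).  Check: 351²=123201, 77·40²=123200, difference 1.
(x_2, y_2) = (351·351 + 77·40·40, 351·40 + 40·351) = (246401, 28080)
(x_3, y_3) = (351·246401 + 77·40·28080, 351·28080 + 40·246401) = (172973151, 19712120)
(x_4, y_4) = (351·172973151 + 77·40·19712120, 351·19712120 + 40·172973151) = (121426905601, 13837880160)
(x_5, y_5) = (351·121426905601 + 77·40·13837880160, 351·13837880160 + 40·121426905601) = (85241514758751, 9714172160200)

351 40
246401 28080
172973151 19712120
121426905601 13837880160
85241514758751 9714172160200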